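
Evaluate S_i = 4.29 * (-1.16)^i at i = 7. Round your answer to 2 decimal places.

S_7 = 4.29 * (-1.16)^7 ≈ 4.29 * -2.8262 ≈ -12.12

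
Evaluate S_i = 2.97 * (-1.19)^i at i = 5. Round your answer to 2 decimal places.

S_5 = 2.97 * (-1.19)^5 ≈ 2.97 * -2.3864 ≈ -7.09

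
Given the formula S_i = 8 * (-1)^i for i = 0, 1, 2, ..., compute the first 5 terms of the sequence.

This is a geometric sequence.
i=0: S_0 = 8 * (-1)^0 = 8
i=1: S_1 = 8 * (-1)^1 = -8
i=2: S_2 = 8 * (-1)^2 = 8
i=3: S_3 = 8 * (-1)^3 = -8
i=4: S_4 = 8 * (-1)^4 = 8
The first 5 terms are: [8, -8, 8, -8, 8]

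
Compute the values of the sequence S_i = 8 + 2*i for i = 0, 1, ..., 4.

This is an arithmetic sequence.
i=0: S_0 = 8 + 2*0 = 8
i=1: S_1 = 8 + 2*1 = 10
i=2: S_2 = 8 + 2*2 = 12
i=3: S_3 = 8 + 2*3 = 14
i=4: S_4 = 8 + 2*4 = 16
The first 5 terms are: [8, 10, 12, 14, 16]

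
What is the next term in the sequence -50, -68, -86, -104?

Differences: -68 - -50 = -18
This is an arithmetic sequence with common difference d = -18.
Next term = -104 + -18 = -122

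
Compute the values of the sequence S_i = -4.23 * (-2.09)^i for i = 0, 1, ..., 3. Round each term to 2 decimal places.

This is a geometric sequence.
i=0: S_0 = -4.23 * (-2.09)^0 = -4.23
i=1: S_1 = -4.23 * (-2.09)^1 ≈ 8.84
i=2: S_2 = -4.23 * (-2.09)^2 ≈ -18.48
i=3: S_3 = -4.23 * (-2.09)^3 ≈ 38.62
The first 4 terms are: [-4.23, 8.84, -18.48, 38.62]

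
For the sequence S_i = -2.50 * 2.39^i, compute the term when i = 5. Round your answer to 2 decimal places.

S_5 = -2.5 * 2.39^5 ≈ -2.5 * 77.9811 ≈ -194.95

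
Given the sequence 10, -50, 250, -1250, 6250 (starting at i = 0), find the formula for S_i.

Check ratios: -50 / 10 = -5.0
Common ratio r = -5.
First term a = 10.
Formula: S_i = 10 * (-5)^i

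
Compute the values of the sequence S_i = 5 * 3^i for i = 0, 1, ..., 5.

This is a geometric sequence.
i=0: S_0 = 5 * 3^0 = 5
i=1: S_1 = 5 * 3^1 = 15
i=2: S_2 = 5 * 3^2 = 45
i=3: S_3 = 5 * 3^3 = 135
i=4: S_4 = 5 * 3^4 = 405
i=5: S_5 = 5 * 3^5 = 1215
The first 6 terms are: [5, 15, 45, 135, 405, 1215]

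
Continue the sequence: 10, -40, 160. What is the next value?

Ratios: -40 / 10 = -4.0
This is a geometric sequence with common ratio r = -4.
Next term = 160 * -4 = -640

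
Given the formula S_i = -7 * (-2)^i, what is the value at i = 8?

S_8 = -7 * (-2)^8 = -7 * 256 = -1792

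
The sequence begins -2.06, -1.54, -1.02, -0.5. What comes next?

Differences: -1.54 - -2.06 = 0.52
This is an arithmetic sequence with common difference d = 0.52.
Next term = -0.5 + 0.52 = 0.02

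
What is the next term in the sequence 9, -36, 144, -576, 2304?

Ratios: -36 / 9 = -4.0
This is a geometric sequence with common ratio r = -4.
Next term = 2304 * -4 = -9216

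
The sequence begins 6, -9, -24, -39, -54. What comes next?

Differences: -9 - 6 = -15
This is an arithmetic sequence with common difference d = -15.
Next term = -54 + -15 = -69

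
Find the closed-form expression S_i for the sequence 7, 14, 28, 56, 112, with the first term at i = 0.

Check ratios: 14 / 7 = 2.0
Common ratio r = 2.
First term a = 7.
Formula: S_i = 7 * 2^i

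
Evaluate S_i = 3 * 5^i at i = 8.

S_8 = 3 * 5^8 = 3 * 390625 = 1171875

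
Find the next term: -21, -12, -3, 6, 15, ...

Differences: -12 - -21 = 9
This is an arithmetic sequence with common difference d = 9.
Next term = 15 + 9 = 24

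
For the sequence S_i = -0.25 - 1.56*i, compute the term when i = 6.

S_6 = -0.25 + -1.56*6 = -0.25 + -9.36 = -9.61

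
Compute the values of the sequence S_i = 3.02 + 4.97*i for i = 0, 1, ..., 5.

This is an arithmetic sequence.
i=0: S_0 = 3.02 + 4.97*0 = 3.02
i=1: S_1 = 3.02 + 4.97*1 = 7.99
i=2: S_2 = 3.02 + 4.97*2 = 12.96
i=3: S_3 = 3.02 + 4.97*3 = 17.93
i=4: S_4 = 3.02 + 4.97*4 = 22.9
i=5: S_5 = 3.02 + 4.97*5 = 27.87
The first 6 terms are: [3.02, 7.99, 12.96, 17.93, 22.9, 27.87]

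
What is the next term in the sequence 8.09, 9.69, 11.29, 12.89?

Differences: 9.69 - 8.09 = 1.6
This is an arithmetic sequence with common difference d = 1.6.
Next term = 12.89 + 1.6 = 14.49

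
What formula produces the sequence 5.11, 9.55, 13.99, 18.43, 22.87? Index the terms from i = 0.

Check differences: 9.55 - 5.11 = 4.44
13.99 - 9.55 = 4.44
Common difference d = 4.44.
First term a = 5.11.
Formula: S_i = 5.11 + 4.44*i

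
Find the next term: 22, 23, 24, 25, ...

Differences: 23 - 22 = 1
This is an arithmetic sequence with common difference d = 1.
Next term = 25 + 1 = 26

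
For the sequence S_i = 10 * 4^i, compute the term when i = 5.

S_5 = 10 * 4^5 = 10 * 1024 = 10240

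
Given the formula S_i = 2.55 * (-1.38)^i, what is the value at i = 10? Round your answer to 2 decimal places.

S_10 = 2.55 * (-1.38)^10 ≈ 2.55 * 25.04903 ≈ 63.88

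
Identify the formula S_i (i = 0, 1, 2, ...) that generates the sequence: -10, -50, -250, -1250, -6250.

Check ratios: -50 / -10 = 5.0
Common ratio r = 5.
First term a = -10.
Formula: S_i = -10 * 5^i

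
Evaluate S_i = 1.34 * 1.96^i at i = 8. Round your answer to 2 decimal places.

S_8 = 1.34 * 1.96^8 ≈ 1.34 * 217.7953 ≈ 291.85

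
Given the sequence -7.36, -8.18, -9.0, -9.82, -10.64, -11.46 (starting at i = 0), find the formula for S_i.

Check differences: -8.18 - -7.36 = -0.82
-9.0 - -8.18 = -0.82
Common difference d = -0.82.
First term a = -7.36.
Formula: S_i = -7.36 - 0.82*i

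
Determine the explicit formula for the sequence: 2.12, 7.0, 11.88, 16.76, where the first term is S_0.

Check differences: 7.0 - 2.12 = 4.88
11.88 - 7.0 = 4.88
Common difference d = 4.88.
First term a = 2.12.
Formula: S_i = 2.12 + 4.88*i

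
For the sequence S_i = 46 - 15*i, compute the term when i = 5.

S_5 = 46 + -15*5 = 46 + -75 = -29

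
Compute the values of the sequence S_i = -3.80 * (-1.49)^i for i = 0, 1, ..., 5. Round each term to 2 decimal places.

This is a geometric sequence.
i=0: S_0 = -3.8 * (-1.49)^0 = -3.8
i=1: S_1 = -3.8 * (-1.49)^1 ≈ 5.66
i=2: S_2 = -3.8 * (-1.49)^2 ≈ -8.44
i=3: S_3 = -3.8 * (-1.49)^3 ≈ 12.57
i=4: S_4 = -3.8 * (-1.49)^4 ≈ -18.73
i=5: S_5 = -3.8 * (-1.49)^5 ≈ 27.91
The first 6 terms are: [-3.8, 5.66, -8.44, 12.57, -18.73, 27.91]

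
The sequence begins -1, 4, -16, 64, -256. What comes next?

Ratios: 4 / -1 = -4.0
This is a geometric sequence with common ratio r = -4.
Next term = -256 * -4 = 1024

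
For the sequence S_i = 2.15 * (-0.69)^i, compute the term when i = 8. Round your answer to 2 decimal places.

S_8 = 2.15 * (-0.69)^8 ≈ 2.15 * 0.0514 ≈ 0.11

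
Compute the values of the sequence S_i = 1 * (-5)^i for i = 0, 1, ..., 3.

This is a geometric sequence.
i=0: S_0 = 1 * (-5)^0 = 1
i=1: S_1 = 1 * (-5)^1 = -5
i=2: S_2 = 1 * (-5)^2 = 25
i=3: S_3 = 1 * (-5)^3 = -125
The first 4 terms are: [1, -5, 25, -125]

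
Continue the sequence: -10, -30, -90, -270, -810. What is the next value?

Ratios: -30 / -10 = 3.0
This is a geometric sequence with common ratio r = 3.
Next term = -810 * 3 = -2430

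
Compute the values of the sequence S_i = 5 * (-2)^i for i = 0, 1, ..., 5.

This is a geometric sequence.
i=0: S_0 = 5 * (-2)^0 = 5
i=1: S_1 = 5 * (-2)^1 = -10
i=2: S_2 = 5 * (-2)^2 = 20
i=3: S_3 = 5 * (-2)^3 = -40
i=4: S_4 = 5 * (-2)^4 = 80
i=5: S_5 = 5 * (-2)^5 = -160
The first 6 terms are: [5, -10, 20, -40, 80, -160]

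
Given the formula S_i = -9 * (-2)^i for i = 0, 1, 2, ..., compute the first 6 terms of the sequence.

This is a geometric sequence.
i=0: S_0 = -9 * (-2)^0 = -9
i=1: S_1 = -9 * (-2)^1 = 18
i=2: S_2 = -9 * (-2)^2 = -36
i=3: S_3 = -9 * (-2)^3 = 72
i=4: S_4 = -9 * (-2)^4 = -144
i=5: S_5 = -9 * (-2)^5 = 288
The first 6 terms are: [-9, 18, -36, 72, -144, 288]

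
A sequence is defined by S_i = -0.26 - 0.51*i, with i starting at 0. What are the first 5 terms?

This is an arithmetic sequence.
i=0: S_0 = -0.26 + -0.51*0 = -0.26
i=1: S_1 = -0.26 + -0.51*1 = -0.77
i=2: S_2 = -0.26 + -0.51*2 = -1.28
i=3: S_3 = -0.26 + -0.51*3 = -1.79
i=4: S_4 = -0.26 + -0.51*4 = -2.3
The first 5 terms are: [-0.26, -0.77, -1.28, -1.79, -2.3]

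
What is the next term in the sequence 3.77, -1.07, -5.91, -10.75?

Differences: -1.07 - 3.77 = -4.84
This is an arithmetic sequence with common difference d = -4.84.
Next term = -10.75 + -4.84 = -15.59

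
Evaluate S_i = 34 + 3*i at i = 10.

S_10 = 34 + 3*10 = 34 + 30 = 64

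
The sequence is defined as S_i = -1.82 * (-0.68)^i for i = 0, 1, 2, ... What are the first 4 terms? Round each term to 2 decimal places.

This is a geometric sequence.
i=0: S_0 = -1.82 * (-0.68)^0 = -1.82
i=1: S_1 = -1.82 * (-0.68)^1 ≈ 1.24
i=2: S_2 = -1.82 * (-0.68)^2 ≈ -0.84
i=3: S_3 = -1.82 * (-0.68)^3 ≈ 0.57
The first 4 terms are: [-1.82, 1.24, -0.84, 0.57]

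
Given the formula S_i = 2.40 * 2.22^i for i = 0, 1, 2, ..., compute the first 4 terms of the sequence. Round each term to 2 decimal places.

This is a geometric sequence.
i=0: S_0 = 2.4 * 2.22^0 = 2.4
i=1: S_1 = 2.4 * 2.22^1 ≈ 5.33
i=2: S_2 = 2.4 * 2.22^2 ≈ 11.83
i=3: S_3 = 2.4 * 2.22^3 ≈ 26.26
The first 4 terms are: [2.4, 5.33, 11.83, 26.26]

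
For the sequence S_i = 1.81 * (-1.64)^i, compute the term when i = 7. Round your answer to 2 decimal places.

S_7 = 1.81 * (-1.64)^7 ≈ 1.81 * -31.9085 ≈ -57.75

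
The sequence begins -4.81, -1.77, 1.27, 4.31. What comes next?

Differences: -1.77 - -4.81 = 3.04
This is an arithmetic sequence with common difference d = 3.04.
Next term = 4.31 + 3.04 = 7.35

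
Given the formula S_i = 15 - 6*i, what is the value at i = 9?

S_9 = 15 + -6*9 = 15 + -54 = -39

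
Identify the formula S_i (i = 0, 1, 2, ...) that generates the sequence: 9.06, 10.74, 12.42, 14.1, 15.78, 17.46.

Check differences: 10.74 - 9.06 = 1.68
12.42 - 10.74 = 1.68
Common difference d = 1.68.
First term a = 9.06.
Formula: S_i = 9.06 + 1.68*i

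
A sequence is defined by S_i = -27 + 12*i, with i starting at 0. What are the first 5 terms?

This is an arithmetic sequence.
i=0: S_0 = -27 + 12*0 = -27
i=1: S_1 = -27 + 12*1 = -15
i=2: S_2 = -27 + 12*2 = -3
i=3: S_3 = -27 + 12*3 = 9
i=4: S_4 = -27 + 12*4 = 21
The first 5 terms are: [-27, -15, -3, 9, 21]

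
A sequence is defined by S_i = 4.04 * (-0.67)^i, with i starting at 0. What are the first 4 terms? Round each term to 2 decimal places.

This is a geometric sequence.
i=0: S_0 = 4.04 * (-0.67)^0 = 4.04
i=1: S_1 = 4.04 * (-0.67)^1 ≈ -2.71
i=2: S_2 = 4.04 * (-0.67)^2 ≈ 1.81
i=3: S_3 = 4.04 * (-0.67)^3 ≈ -1.22
The first 4 terms are: [4.04, -2.71, 1.81, -1.22]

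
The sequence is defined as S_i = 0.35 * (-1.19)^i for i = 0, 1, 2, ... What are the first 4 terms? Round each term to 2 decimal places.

This is a geometric sequence.
i=0: S_0 = 0.35 * (-1.19)^0 = 0.35
i=1: S_1 = 0.35 * (-1.19)^1 ≈ -0.42
i=2: S_2 = 0.35 * (-1.19)^2 ≈ 0.5
i=3: S_3 = 0.35 * (-1.19)^3 ≈ -0.59
The first 4 terms are: [0.35, -0.42, 0.5, -0.59]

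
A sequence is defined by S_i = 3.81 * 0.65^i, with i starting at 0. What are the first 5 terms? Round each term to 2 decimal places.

This is a geometric sequence.
i=0: S_0 = 3.81 * 0.65^0 = 3.81
i=1: S_1 = 3.81 * 0.65^1 ≈ 2.48
i=2: S_2 = 3.81 * 0.65^2 ≈ 1.61
i=3: S_3 = 3.81 * 0.65^3 ≈ 1.05
i=4: S_4 = 3.81 * 0.65^4 ≈ 0.68
The first 5 terms are: [3.81, 2.48, 1.61, 1.05, 0.68]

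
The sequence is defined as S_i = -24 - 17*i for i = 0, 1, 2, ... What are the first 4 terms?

This is an arithmetic sequence.
i=0: S_0 = -24 + -17*0 = -24
i=1: S_1 = -24 + -17*1 = -41
i=2: S_2 = -24 + -17*2 = -58
i=3: S_3 = -24 + -17*3 = -75
The first 4 terms are: [-24, -41, -58, -75]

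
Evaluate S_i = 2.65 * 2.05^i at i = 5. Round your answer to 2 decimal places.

S_5 = 2.65 * 2.05^5 ≈ 2.65 * 36.2051 ≈ 95.94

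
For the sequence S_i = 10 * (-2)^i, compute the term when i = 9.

S_9 = 10 * (-2)^9 = 10 * -512 = -5120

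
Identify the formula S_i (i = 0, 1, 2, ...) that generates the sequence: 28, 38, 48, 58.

Check differences: 38 - 28 = 10
48 - 38 = 10
Common difference d = 10.
First term a = 28.
Formula: S_i = 28 + 10*i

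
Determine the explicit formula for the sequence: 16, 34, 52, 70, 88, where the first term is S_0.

Check differences: 34 - 16 = 18
52 - 34 = 18
Common difference d = 18.
First term a = 16.
Formula: S_i = 16 + 18*i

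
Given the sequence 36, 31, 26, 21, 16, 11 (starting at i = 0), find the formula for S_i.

Check differences: 31 - 36 = -5
26 - 31 = -5
Common difference d = -5.
First term a = 36.
Formula: S_i = 36 - 5*i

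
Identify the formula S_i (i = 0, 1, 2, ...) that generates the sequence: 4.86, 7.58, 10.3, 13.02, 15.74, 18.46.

Check differences: 7.58 - 4.86 = 2.72
10.3 - 7.58 = 2.72
Common difference d = 2.72.
First term a = 4.86.
Formula: S_i = 4.86 + 2.72*i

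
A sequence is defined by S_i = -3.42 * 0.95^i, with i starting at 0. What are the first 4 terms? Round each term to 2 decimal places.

This is a geometric sequence.
i=0: S_0 = -3.42 * 0.95^0 = -3.42
i=1: S_1 = -3.42 * 0.95^1 ≈ -3.25
i=2: S_2 = -3.42 * 0.95^2 ≈ -3.09
i=3: S_3 = -3.42 * 0.95^3 ≈ -2.93
The first 4 terms are: [-3.42, -3.25, -3.09, -2.93]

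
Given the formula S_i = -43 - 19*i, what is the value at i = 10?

S_10 = -43 + -19*10 = -43 + -190 = -233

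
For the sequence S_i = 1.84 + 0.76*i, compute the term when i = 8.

S_8 = 1.84 + 0.76*8 = 1.84 + 6.08 = 7.92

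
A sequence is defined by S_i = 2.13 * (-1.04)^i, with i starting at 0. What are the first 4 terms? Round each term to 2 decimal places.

This is a geometric sequence.
i=0: S_0 = 2.13 * (-1.04)^0 = 2.13
i=1: S_1 = 2.13 * (-1.04)^1 ≈ -2.22
i=2: S_2 = 2.13 * (-1.04)^2 ≈ 2.3
i=3: S_3 = 2.13 * (-1.04)^3 ≈ -2.4
The first 4 terms are: [2.13, -2.22, 2.3, -2.4]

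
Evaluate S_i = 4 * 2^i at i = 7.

S_7 = 4 * 2^7 = 4 * 128 = 512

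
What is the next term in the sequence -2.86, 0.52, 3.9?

Differences: 0.52 - -2.86 = 3.38
This is an arithmetic sequence with common difference d = 3.38.
Next term = 3.9 + 3.38 = 7.28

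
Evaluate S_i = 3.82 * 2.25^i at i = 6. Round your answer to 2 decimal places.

S_6 = 3.82 * 2.25^6 ≈ 3.82 * 129.7463 ≈ 495.63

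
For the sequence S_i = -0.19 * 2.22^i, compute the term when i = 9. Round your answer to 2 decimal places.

S_9 = -0.19 * 2.22^9 ≈ -0.19 * 1309.7149 ≈ -248.85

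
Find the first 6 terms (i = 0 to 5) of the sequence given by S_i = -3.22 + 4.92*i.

This is an arithmetic sequence.
i=0: S_0 = -3.22 + 4.92*0 = -3.22
i=1: S_1 = -3.22 + 4.92*1 = 1.7
i=2: S_2 = -3.22 + 4.92*2 = 6.62
i=3: S_3 = -3.22 + 4.92*3 = 11.54
i=4: S_4 = -3.22 + 4.92*4 = 16.46
i=5: S_5 = -3.22 + 4.92*5 = 21.38
The first 6 terms are: [-3.22, 1.7, 6.62, 11.54, 16.46, 21.38]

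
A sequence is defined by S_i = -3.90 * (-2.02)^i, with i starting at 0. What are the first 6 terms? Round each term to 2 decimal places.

This is a geometric sequence.
i=0: S_0 = -3.9 * (-2.02)^0 = -3.9
i=1: S_1 = -3.9 * (-2.02)^1 ≈ 7.88
i=2: S_2 = -3.9 * (-2.02)^2 ≈ -15.91
i=3: S_3 = -3.9 * (-2.02)^3 ≈ 32.15
i=4: S_4 = -3.9 * (-2.02)^4 ≈ -64.93
i=5: S_5 = -3.9 * (-2.02)^5 ≈ 131.17
The first 6 terms are: [-3.9, 7.88, -15.91, 32.15, -64.93, 131.17]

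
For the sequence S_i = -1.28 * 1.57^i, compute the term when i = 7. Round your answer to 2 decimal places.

S_7 = -1.28 * 1.57^7 ≈ -1.28 * 23.5124 ≈ -30.1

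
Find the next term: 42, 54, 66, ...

Differences: 54 - 42 = 12
This is an arithmetic sequence with common difference d = 12.
Next term = 66 + 12 = 78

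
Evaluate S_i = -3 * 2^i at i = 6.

S_6 = -3 * 2^6 = -3 * 64 = -192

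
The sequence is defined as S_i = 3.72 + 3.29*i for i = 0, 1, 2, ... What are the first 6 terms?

This is an arithmetic sequence.
i=0: S_0 = 3.72 + 3.29*0 = 3.72
i=1: S_1 = 3.72 + 3.29*1 = 7.01
i=2: S_2 = 3.72 + 3.29*2 = 10.3
i=3: S_3 = 3.72 + 3.29*3 = 13.59
i=4: S_4 = 3.72 + 3.29*4 = 16.88
i=5: S_5 = 3.72 + 3.29*5 = 20.17
The first 6 terms are: [3.72, 7.01, 10.3, 13.59, 16.88, 20.17]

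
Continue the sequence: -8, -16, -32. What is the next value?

Ratios: -16 / -8 = 2.0
This is a geometric sequence with common ratio r = 2.
Next term = -32 * 2 = -64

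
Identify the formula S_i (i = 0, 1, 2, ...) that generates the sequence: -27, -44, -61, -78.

Check differences: -44 - -27 = -17
-61 - -44 = -17
Common difference d = -17.
First term a = -27.
Formula: S_i = -27 - 17*i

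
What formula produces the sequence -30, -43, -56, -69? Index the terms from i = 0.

Check differences: -43 - -30 = -13
-56 - -43 = -13
Common difference d = -13.
First term a = -30.
Formula: S_i = -30 - 13*i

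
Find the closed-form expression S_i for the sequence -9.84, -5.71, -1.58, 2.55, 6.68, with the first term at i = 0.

Check differences: -5.71 - -9.84 = 4.13
-1.58 - -5.71 = 4.13
Common difference d = 4.13.
First term a = -9.84.
Formula: S_i = -9.84 + 4.13*i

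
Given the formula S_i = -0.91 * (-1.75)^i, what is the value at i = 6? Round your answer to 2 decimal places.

S_6 = -0.91 * (-1.75)^6 ≈ -0.91 * 28.7229 ≈ -26.14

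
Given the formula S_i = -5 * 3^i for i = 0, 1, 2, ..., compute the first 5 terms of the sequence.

This is a geometric sequence.
i=0: S_0 = -5 * 3^0 = -5
i=1: S_1 = -5 * 3^1 = -15
i=2: S_2 = -5 * 3^2 = -45
i=3: S_3 = -5 * 3^3 = -135
i=4: S_4 = -5 * 3^4 = -405
The first 5 terms are: [-5, -15, -45, -135, -405]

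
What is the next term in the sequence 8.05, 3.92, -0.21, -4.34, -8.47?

Differences: 3.92 - 8.05 = -4.13
This is an arithmetic sequence with common difference d = -4.13.
Next term = -8.47 + -4.13 = -12.6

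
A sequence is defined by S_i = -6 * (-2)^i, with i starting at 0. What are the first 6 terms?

This is a geometric sequence.
i=0: S_0 = -6 * (-2)^0 = -6
i=1: S_1 = -6 * (-2)^1 = 12
i=2: S_2 = -6 * (-2)^2 = -24
i=3: S_3 = -6 * (-2)^3 = 48
i=4: S_4 = -6 * (-2)^4 = -96
i=5: S_5 = -6 * (-2)^5 = 192
The first 6 terms are: [-6, 12, -24, 48, -96, 192]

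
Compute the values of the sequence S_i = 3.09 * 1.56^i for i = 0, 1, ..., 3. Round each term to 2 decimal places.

This is a geometric sequence.
i=0: S_0 = 3.09 * 1.56^0 = 3.09
i=1: S_1 = 3.09 * 1.56^1 ≈ 4.82
i=2: S_2 = 3.09 * 1.56^2 ≈ 7.52
i=3: S_3 = 3.09 * 1.56^3 ≈ 11.73
The first 4 terms are: [3.09, 4.82, 7.52, 11.73]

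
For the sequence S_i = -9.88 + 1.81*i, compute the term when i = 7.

S_7 = -9.88 + 1.81*7 = -9.88 + 12.67 = 2.79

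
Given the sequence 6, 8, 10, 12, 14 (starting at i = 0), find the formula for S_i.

Check differences: 8 - 6 = 2
10 - 8 = 2
Common difference d = 2.
First term a = 6.
Formula: S_i = 6 + 2*i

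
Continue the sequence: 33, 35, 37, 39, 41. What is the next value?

Differences: 35 - 33 = 2
This is an arithmetic sequence with common difference d = 2.
Next term = 41 + 2 = 43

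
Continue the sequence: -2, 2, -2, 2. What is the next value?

Ratios: 2 / -2 = -1.0
This is a geometric sequence with common ratio r = -1.
Next term = 2 * -1 = -2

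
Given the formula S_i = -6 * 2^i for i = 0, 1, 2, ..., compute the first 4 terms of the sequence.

This is a geometric sequence.
i=0: S_0 = -6 * 2^0 = -6
i=1: S_1 = -6 * 2^1 = -12
i=2: S_2 = -6 * 2^2 = -24
i=3: S_3 = -6 * 2^3 = -48
The first 4 terms are: [-6, -12, -24, -48]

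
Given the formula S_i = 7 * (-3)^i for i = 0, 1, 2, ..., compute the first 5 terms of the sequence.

This is a geometric sequence.
i=0: S_0 = 7 * (-3)^0 = 7
i=1: S_1 = 7 * (-3)^1 = -21
i=2: S_2 = 7 * (-3)^2 = 63
i=3: S_3 = 7 * (-3)^3 = -189
i=4: S_4 = 7 * (-3)^4 = 567
The first 5 terms are: [7, -21, 63, -189, 567]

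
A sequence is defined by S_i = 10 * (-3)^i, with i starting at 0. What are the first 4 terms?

This is a geometric sequence.
i=0: S_0 = 10 * (-3)^0 = 10
i=1: S_1 = 10 * (-3)^1 = -30
i=2: S_2 = 10 * (-3)^2 = 90
i=3: S_3 = 10 * (-3)^3 = -270
The first 4 terms are: [10, -30, 90, -270]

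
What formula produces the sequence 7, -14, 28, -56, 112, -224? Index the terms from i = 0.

Check ratios: -14 / 7 = -2.0
Common ratio r = -2.
First term a = 7.
Formula: S_i = 7 * (-2)^i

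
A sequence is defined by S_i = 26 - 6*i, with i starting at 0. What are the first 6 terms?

This is an arithmetic sequence.
i=0: S_0 = 26 + -6*0 = 26
i=1: S_1 = 26 + -6*1 = 20
i=2: S_2 = 26 + -6*2 = 14
i=3: S_3 = 26 + -6*3 = 8
i=4: S_4 = 26 + -6*4 = 2
i=5: S_5 = 26 + -6*5 = -4
The first 6 terms are: [26, 20, 14, 8, 2, -4]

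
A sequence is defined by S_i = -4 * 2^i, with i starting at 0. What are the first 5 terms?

This is a geometric sequence.
i=0: S_0 = -4 * 2^0 = -4
i=1: S_1 = -4 * 2^1 = -8
i=2: S_2 = -4 * 2^2 = -16
i=3: S_3 = -4 * 2^3 = -32
i=4: S_4 = -4 * 2^4 = -64
The first 5 terms are: [-4, -8, -16, -32, -64]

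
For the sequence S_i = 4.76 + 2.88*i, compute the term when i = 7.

S_7 = 4.76 + 2.88*7 = 4.76 + 20.16 = 24.92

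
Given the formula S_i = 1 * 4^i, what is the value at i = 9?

S_9 = 1 * 4^9 = 1 * 262144 = 262144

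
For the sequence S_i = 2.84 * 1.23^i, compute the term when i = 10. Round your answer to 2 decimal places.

S_10 = 2.84 * 1.23^10 ≈ 2.84 * 7.9259 ≈ 22.51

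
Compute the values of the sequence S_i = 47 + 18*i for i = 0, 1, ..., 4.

This is an arithmetic sequence.
i=0: S_0 = 47 + 18*0 = 47
i=1: S_1 = 47 + 18*1 = 65
i=2: S_2 = 47 + 18*2 = 83
i=3: S_3 = 47 + 18*3 = 101
i=4: S_4 = 47 + 18*4 = 119
The first 5 terms are: [47, 65, 83, 101, 119]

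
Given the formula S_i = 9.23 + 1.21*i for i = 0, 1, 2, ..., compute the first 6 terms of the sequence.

This is an arithmetic sequence.
i=0: S_0 = 9.23 + 1.21*0 = 9.23
i=1: S_1 = 9.23 + 1.21*1 = 10.44
i=2: S_2 = 9.23 + 1.21*2 = 11.65
i=3: S_3 = 9.23 + 1.21*3 = 12.86
i=4: S_4 = 9.23 + 1.21*4 = 14.07
i=5: S_5 = 9.23 + 1.21*5 = 15.28
The first 6 terms are: [9.23, 10.44, 11.65, 12.86, 14.07, 15.28]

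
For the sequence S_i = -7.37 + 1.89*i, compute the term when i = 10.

S_10 = -7.37 + 1.89*10 = -7.37 + 18.9 = 11.53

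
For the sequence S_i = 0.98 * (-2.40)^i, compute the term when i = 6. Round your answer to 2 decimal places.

S_6 = 0.98 * (-2.4)^6 ≈ 0.98 * 191.103 ≈ 187.28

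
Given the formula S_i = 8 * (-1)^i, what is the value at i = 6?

S_6 = 8 * (-1)^6 = 8 * 1 = 8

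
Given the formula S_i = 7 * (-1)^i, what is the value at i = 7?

S_7 = 7 * (-1)^7 = 7 * -1 = -7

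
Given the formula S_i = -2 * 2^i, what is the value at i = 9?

S_9 = -2 * 2^9 = -2 * 512 = -1024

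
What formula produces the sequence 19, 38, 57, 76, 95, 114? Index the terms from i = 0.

Check differences: 38 - 19 = 19
57 - 38 = 19
Common difference d = 19.
First term a = 19.
Formula: S_i = 19 + 19*i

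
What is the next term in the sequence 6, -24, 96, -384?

Ratios: -24 / 6 = -4.0
This is a geometric sequence with common ratio r = -4.
Next term = -384 * -4 = 1536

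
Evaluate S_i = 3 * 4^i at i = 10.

S_10 = 3 * 4^10 = 3 * 1048576 = 3145728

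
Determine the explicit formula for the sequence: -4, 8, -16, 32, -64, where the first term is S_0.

Check ratios: 8 / -4 = -2.0
Common ratio r = -2.
First term a = -4.
Formula: S_i = -4 * (-2)^i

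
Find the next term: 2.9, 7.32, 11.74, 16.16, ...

Differences: 7.32 - 2.9 = 4.42
This is an arithmetic sequence with common difference d = 4.42.
Next term = 16.16 + 4.42 = 20.58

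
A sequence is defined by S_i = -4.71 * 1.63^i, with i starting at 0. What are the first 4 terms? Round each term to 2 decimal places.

This is a geometric sequence.
i=0: S_0 = -4.71 * 1.63^0 = -4.71
i=1: S_1 = -4.71 * 1.63^1 ≈ -7.68
i=2: S_2 = -4.71 * 1.63^2 ≈ -12.51
i=3: S_3 = -4.71 * 1.63^3 ≈ -20.4
The first 4 terms are: [-4.71, -7.68, -12.51, -20.4]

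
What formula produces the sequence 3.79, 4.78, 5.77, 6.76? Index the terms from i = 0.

Check differences: 4.78 - 3.79 = 0.99
5.77 - 4.78 = 0.99
Common difference d = 0.99.
First term a = 3.79.
Formula: S_i = 3.79 + 0.99*i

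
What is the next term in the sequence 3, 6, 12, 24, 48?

Ratios: 6 / 3 = 2.0
This is a geometric sequence with common ratio r = 2.
Next term = 48 * 2 = 96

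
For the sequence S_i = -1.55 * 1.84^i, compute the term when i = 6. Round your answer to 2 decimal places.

S_6 = -1.55 * 1.84^6 ≈ -1.55 * 38.8067 ≈ -60.15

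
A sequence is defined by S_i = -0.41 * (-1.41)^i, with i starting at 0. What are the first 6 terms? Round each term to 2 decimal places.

This is a geometric sequence.
i=0: S_0 = -0.41 * (-1.41)^0 = -0.41
i=1: S_1 = -0.41 * (-1.41)^1 ≈ 0.58
i=2: S_2 = -0.41 * (-1.41)^2 ≈ -0.82
i=3: S_3 = -0.41 * (-1.41)^3 ≈ 1.15
i=4: S_4 = -0.41 * (-1.41)^4 ≈ -1.62
i=5: S_5 = -0.41 * (-1.41)^5 ≈ 2.28
The first 6 terms are: [-0.41, 0.58, -0.82, 1.15, -1.62, 2.28]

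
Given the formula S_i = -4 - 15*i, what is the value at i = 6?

S_6 = -4 + -15*6 = -4 + -90 = -94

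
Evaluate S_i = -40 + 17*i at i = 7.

S_7 = -40 + 17*7 = -40 + 119 = 79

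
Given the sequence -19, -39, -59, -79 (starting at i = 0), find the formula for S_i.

Check differences: -39 - -19 = -20
-59 - -39 = -20
Common difference d = -20.
First term a = -19.
Formula: S_i = -19 - 20*i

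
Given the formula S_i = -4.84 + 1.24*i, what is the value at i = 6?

S_6 = -4.84 + 1.24*6 = -4.84 + 7.44 = 2.6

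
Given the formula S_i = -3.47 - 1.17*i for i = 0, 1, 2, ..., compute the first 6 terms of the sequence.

This is an arithmetic sequence.
i=0: S_0 = -3.47 + -1.17*0 = -3.47
i=1: S_1 = -3.47 + -1.17*1 = -4.64
i=2: S_2 = -3.47 + -1.17*2 = -5.81
i=3: S_3 = -3.47 + -1.17*3 = -6.98
i=4: S_4 = -3.47 + -1.17*4 = -8.15
i=5: S_5 = -3.47 + -1.17*5 = -9.32
The first 6 terms are: [-3.47, -4.64, -5.81, -6.98, -8.15, -9.32]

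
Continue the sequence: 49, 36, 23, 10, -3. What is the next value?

Differences: 36 - 49 = -13
This is an arithmetic sequence with common difference d = -13.
Next term = -3 + -13 = -16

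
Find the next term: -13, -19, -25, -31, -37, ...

Differences: -19 - -13 = -6
This is an arithmetic sequence with common difference d = -6.
Next term = -37 + -6 = -43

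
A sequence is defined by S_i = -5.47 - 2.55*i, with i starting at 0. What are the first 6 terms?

This is an arithmetic sequence.
i=0: S_0 = -5.47 + -2.55*0 = -5.47
i=1: S_1 = -5.47 + -2.55*1 = -8.02
i=2: S_2 = -5.47 + -2.55*2 = -10.57
i=3: S_3 = -5.47 + -2.55*3 = -13.12
i=4: S_4 = -5.47 + -2.55*4 = -15.67
i=5: S_5 = -5.47 + -2.55*5 = -18.22
The first 6 terms are: [-5.47, -8.02, -10.57, -13.12, -15.67, -18.22]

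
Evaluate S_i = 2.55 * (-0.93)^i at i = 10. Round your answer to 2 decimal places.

S_10 = 2.55 * (-0.93)^10 ≈ 2.55 * 0.484 ≈ 1.23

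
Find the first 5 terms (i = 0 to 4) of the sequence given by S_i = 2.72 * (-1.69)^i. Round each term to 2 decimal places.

This is a geometric sequence.
i=0: S_0 = 2.72 * (-1.69)^0 = 2.72
i=1: S_1 = 2.72 * (-1.69)^1 ≈ -4.6
i=2: S_2 = 2.72 * (-1.69)^2 ≈ 7.77
i=3: S_3 = 2.72 * (-1.69)^3 ≈ -13.13
i=4: S_4 = 2.72 * (-1.69)^4 ≈ 22.19
The first 5 terms are: [2.72, -4.6, 7.77, -13.13, 22.19]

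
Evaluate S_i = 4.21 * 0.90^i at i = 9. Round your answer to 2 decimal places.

S_9 = 4.21 * 0.9^9 ≈ 4.21 * 0.3874 ≈ 1.63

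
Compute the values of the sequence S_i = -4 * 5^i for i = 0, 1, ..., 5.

This is a geometric sequence.
i=0: S_0 = -4 * 5^0 = -4
i=1: S_1 = -4 * 5^1 = -20
i=2: S_2 = -4 * 5^2 = -100
i=3: S_3 = -4 * 5^3 = -500
i=4: S_4 = -4 * 5^4 = -2500
i=5: S_5 = -4 * 5^5 = -12500
The first 6 terms are: [-4, -20, -100, -500, -2500, -12500]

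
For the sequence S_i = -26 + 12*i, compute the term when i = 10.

S_10 = -26 + 12*10 = -26 + 120 = 94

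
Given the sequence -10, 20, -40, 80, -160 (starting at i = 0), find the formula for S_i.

Check ratios: 20 / -10 = -2.0
Common ratio r = -2.
First term a = -10.
Formula: S_i = -10 * (-2)^i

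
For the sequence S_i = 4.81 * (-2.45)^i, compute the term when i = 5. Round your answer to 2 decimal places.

S_5 = 4.81 * (-2.45)^5 ≈ 4.81 * -88.2735 ≈ -424.6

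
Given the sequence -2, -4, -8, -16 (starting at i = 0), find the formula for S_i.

Check ratios: -4 / -2 = 2.0
Common ratio r = 2.
First term a = -2.
Formula: S_i = -2 * 2^i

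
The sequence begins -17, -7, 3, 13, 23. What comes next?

Differences: -7 - -17 = 10
This is an arithmetic sequence with common difference d = 10.
Next term = 23 + 10 = 33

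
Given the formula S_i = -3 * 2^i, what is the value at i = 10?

S_10 = -3 * 2^10 = -3 * 1024 = -3072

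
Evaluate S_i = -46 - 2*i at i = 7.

S_7 = -46 + -2*7 = -46 + -14 = -60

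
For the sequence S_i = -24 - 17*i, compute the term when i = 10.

S_10 = -24 + -17*10 = -24 + -170 = -194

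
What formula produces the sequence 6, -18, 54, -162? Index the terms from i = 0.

Check ratios: -18 / 6 = -3.0
Common ratio r = -3.
First term a = 6.
Formula: S_i = 6 * (-3)^i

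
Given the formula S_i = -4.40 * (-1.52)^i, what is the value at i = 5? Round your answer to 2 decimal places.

S_5 = -4.4 * (-1.52)^5 ≈ -4.4 * -8.1137 ≈ 35.7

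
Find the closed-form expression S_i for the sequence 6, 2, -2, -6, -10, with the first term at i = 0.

Check differences: 2 - 6 = -4
-2 - 2 = -4
Common difference d = -4.
First term a = 6.
Formula: S_i = 6 - 4*i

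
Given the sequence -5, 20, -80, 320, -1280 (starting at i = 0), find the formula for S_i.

Check ratios: 20 / -5 = -4.0
Common ratio r = -4.
First term a = -5.
Formula: S_i = -5 * (-4)^i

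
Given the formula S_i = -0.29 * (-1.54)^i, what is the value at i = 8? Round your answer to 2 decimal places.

S_8 = -0.29 * (-1.54)^8 ≈ -0.29 * 31.6348 ≈ -9.17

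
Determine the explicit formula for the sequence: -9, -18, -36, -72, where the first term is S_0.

Check ratios: -18 / -9 = 2.0
Common ratio r = 2.
First term a = -9.
Formula: S_i = -9 * 2^i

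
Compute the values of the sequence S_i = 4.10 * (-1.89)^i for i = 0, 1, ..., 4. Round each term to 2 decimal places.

This is a geometric sequence.
i=0: S_0 = 4.1 * (-1.89)^0 = 4.1
i=1: S_1 = 4.1 * (-1.89)^1 ≈ -7.75
i=2: S_2 = 4.1 * (-1.89)^2 ≈ 14.65
i=3: S_3 = 4.1 * (-1.89)^3 ≈ -27.68
i=4: S_4 = 4.1 * (-1.89)^4 ≈ 52.32
The first 5 terms are: [4.1, -7.75, 14.65, -27.68, 52.32]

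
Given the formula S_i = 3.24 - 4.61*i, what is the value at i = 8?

S_8 = 3.24 + -4.61*8 = 3.24 + -36.88 = -33.64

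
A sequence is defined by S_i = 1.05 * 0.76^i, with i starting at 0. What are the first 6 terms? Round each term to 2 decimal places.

This is a geometric sequence.
i=0: S_0 = 1.05 * 0.76^0 = 1.05
i=1: S_1 = 1.05 * 0.76^1 ≈ 0.8
i=2: S_2 = 1.05 * 0.76^2 ≈ 0.61
i=3: S_3 = 1.05 * 0.76^3 ≈ 0.46
i=4: S_4 = 1.05 * 0.76^4 ≈ 0.35
i=5: S_5 = 1.05 * 0.76^5 ≈ 0.27
The first 6 terms are: [1.05, 0.8, 0.61, 0.46, 0.35, 0.27]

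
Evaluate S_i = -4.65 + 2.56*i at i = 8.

S_8 = -4.65 + 2.56*8 = -4.65 + 20.48 = 15.83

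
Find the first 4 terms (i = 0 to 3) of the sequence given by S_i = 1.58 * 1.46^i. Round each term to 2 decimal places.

This is a geometric sequence.
i=0: S_0 = 1.58 * 1.46^0 = 1.58
i=1: S_1 = 1.58 * 1.46^1 ≈ 2.31
i=2: S_2 = 1.58 * 1.46^2 ≈ 3.37
i=3: S_3 = 1.58 * 1.46^3 ≈ 4.92
The first 4 terms are: [1.58, 2.31, 3.37, 4.92]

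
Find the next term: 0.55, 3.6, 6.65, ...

Differences: 3.6 - 0.55 = 3.05
This is an arithmetic sequence with common difference d = 3.05.
Next term = 6.65 + 3.05 = 9.7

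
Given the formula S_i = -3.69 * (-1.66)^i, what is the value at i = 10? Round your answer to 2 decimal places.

S_10 = -3.69 * (-1.66)^10 ≈ -3.69 * 158.8843 ≈ -586.28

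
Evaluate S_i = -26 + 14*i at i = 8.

S_8 = -26 + 14*8 = -26 + 112 = 86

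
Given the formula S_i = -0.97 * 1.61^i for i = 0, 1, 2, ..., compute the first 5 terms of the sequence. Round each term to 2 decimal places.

This is a geometric sequence.
i=0: S_0 = -0.97 * 1.61^0 = -0.97
i=1: S_1 = -0.97 * 1.61^1 ≈ -1.56
i=2: S_2 = -0.97 * 1.61^2 ≈ -2.51
i=3: S_3 = -0.97 * 1.61^3 ≈ -4.05
i=4: S_4 = -0.97 * 1.61^4 ≈ -6.52
The first 5 terms are: [-0.97, -1.56, -2.51, -4.05, -6.52]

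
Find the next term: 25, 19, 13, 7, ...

Differences: 19 - 25 = -6
This is an arithmetic sequence with common difference d = -6.
Next term = 7 + -6 = 1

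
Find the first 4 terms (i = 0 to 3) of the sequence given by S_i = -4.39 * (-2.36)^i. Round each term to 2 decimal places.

This is a geometric sequence.
i=0: S_0 = -4.39 * (-2.36)^0 = -4.39
i=1: S_1 = -4.39 * (-2.36)^1 ≈ 10.36
i=2: S_2 = -4.39 * (-2.36)^2 ≈ -24.45
i=3: S_3 = -4.39 * (-2.36)^3 ≈ 57.7
The first 4 terms are: [-4.39, 10.36, -24.45, 57.7]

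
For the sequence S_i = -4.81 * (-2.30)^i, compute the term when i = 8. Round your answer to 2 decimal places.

S_8 = -4.81 * (-2.3)^8 ≈ -4.81 * 783.1099 ≈ -3766.76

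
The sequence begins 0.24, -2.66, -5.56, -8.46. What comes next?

Differences: -2.66 - 0.24 = -2.9
This is an arithmetic sequence with common difference d = -2.9.
Next term = -8.46 + -2.9 = -11.36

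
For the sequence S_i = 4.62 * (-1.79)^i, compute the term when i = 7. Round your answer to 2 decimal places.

S_7 = 4.62 * (-1.79)^7 ≈ 4.62 * -58.8805 ≈ -272.03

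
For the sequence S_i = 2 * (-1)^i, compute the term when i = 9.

S_9 = 2 * (-1)^9 = 2 * -1 = -2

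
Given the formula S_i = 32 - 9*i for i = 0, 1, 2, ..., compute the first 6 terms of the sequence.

This is an arithmetic sequence.
i=0: S_0 = 32 + -9*0 = 32
i=1: S_1 = 32 + -9*1 = 23
i=2: S_2 = 32 + -9*2 = 14
i=3: S_3 = 32 + -9*3 = 5
i=4: S_4 = 32 + -9*4 = -4
i=5: S_5 = 32 + -9*5 = -13
The first 6 terms are: [32, 23, 14, 5, -4, -13]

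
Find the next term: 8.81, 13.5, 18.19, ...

Differences: 13.5 - 8.81 = 4.69
This is an arithmetic sequence with common difference d = 4.69.
Next term = 18.19 + 4.69 = 22.88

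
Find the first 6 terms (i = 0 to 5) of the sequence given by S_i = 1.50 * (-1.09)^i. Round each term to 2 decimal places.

This is a geometric sequence.
i=0: S_0 = 1.5 * (-1.09)^0 = 1.5
i=1: S_1 = 1.5 * (-1.09)^1 ≈ -1.64
i=2: S_2 = 1.5 * (-1.09)^2 ≈ 1.78
i=3: S_3 = 1.5 * (-1.09)^3 ≈ -1.94
i=4: S_4 = 1.5 * (-1.09)^4 ≈ 2.12
i=5: S_5 = 1.5 * (-1.09)^5 ≈ -2.31
The first 6 terms are: [1.5, -1.64, 1.78, -1.94, 2.12, -2.31]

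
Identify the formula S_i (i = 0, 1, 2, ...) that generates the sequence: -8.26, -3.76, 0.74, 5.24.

Check differences: -3.76 - -8.26 = 4.5
0.74 - -3.76 = 4.5
Common difference d = 4.5.
First term a = -8.26.
Formula: S_i = -8.26 + 4.50*i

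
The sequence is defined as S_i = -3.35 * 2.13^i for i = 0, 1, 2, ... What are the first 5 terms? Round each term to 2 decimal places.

This is a geometric sequence.
i=0: S_0 = -3.35 * 2.13^0 = -3.35
i=1: S_1 = -3.35 * 2.13^1 ≈ -7.14
i=2: S_2 = -3.35 * 2.13^2 ≈ -15.2
i=3: S_3 = -3.35 * 2.13^3 ≈ -32.37
i=4: S_4 = -3.35 * 2.13^4 ≈ -68.95
The first 5 terms are: [-3.35, -7.14, -15.2, -32.37, -68.95]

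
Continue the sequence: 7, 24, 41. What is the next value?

Differences: 24 - 7 = 17
This is an arithmetic sequence with common difference d = 17.
Next term = 41 + 17 = 58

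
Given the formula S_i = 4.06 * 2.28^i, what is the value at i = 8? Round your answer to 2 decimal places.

S_8 = 4.06 * 2.28^8 ≈ 4.06 * 730.2621 ≈ 2964.86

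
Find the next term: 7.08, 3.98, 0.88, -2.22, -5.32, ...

Differences: 3.98 - 7.08 = -3.1
This is an arithmetic sequence with common difference d = -3.1.
Next term = -5.32 + -3.1 = -8.42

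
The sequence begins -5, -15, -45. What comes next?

Ratios: -15 / -5 = 3.0
This is a geometric sequence with common ratio r = 3.
Next term = -45 * 3 = -135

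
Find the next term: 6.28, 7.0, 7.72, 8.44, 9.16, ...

Differences: 7.0 - 6.28 = 0.72
This is an arithmetic sequence with common difference d = 0.72.
Next term = 9.16 + 0.72 = 9.88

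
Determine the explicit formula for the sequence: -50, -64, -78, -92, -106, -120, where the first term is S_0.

Check differences: -64 - -50 = -14
-78 - -64 = -14
Common difference d = -14.
First term a = -50.
Formula: S_i = -50 - 14*i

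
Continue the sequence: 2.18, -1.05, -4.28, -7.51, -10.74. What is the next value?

Differences: -1.05 - 2.18 = -3.23
This is an arithmetic sequence with common difference d = -3.23.
Next term = -10.74 + -3.23 = -13.97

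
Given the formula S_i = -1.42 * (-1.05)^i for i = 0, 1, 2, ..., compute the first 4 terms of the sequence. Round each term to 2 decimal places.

This is a geometric sequence.
i=0: S_0 = -1.42 * (-1.05)^0 = -1.42
i=1: S_1 = -1.42 * (-1.05)^1 ≈ 1.49
i=2: S_2 = -1.42 * (-1.05)^2 ≈ -1.57
i=3: S_3 = -1.42 * (-1.05)^3 ≈ 1.64
The first 4 terms are: [-1.42, 1.49, -1.57, 1.64]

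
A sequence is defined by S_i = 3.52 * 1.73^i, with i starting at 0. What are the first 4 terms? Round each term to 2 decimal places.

This is a geometric sequence.
i=0: S_0 = 3.52 * 1.73^0 = 3.52
i=1: S_1 = 3.52 * 1.73^1 ≈ 6.09
i=2: S_2 = 3.52 * 1.73^2 ≈ 10.54
i=3: S_3 = 3.52 * 1.73^3 ≈ 18.23
The first 4 terms are: [3.52, 6.09, 10.54, 18.23]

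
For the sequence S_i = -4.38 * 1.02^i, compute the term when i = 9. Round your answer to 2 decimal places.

S_9 = -4.38 * 1.02^9 ≈ -4.38 * 1.1951 ≈ -5.23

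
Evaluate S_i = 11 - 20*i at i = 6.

S_6 = 11 + -20*6 = 11 + -120 = -109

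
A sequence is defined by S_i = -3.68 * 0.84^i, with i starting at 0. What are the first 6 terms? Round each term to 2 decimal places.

This is a geometric sequence.
i=0: S_0 = -3.68 * 0.84^0 = -3.68
i=1: S_1 = -3.68 * 0.84^1 ≈ -3.09
i=2: S_2 = -3.68 * 0.84^2 ≈ -2.6
i=3: S_3 = -3.68 * 0.84^3 ≈ -2.18
i=4: S_4 = -3.68 * 0.84^4 ≈ -1.83
i=5: S_5 = -3.68 * 0.84^5 ≈ -1.54
The first 6 terms are: [-3.68, -3.09, -2.6, -2.18, -1.83, -1.54]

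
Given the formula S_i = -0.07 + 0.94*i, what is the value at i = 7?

S_7 = -0.07 + 0.94*7 = -0.07 + 6.58 = 6.51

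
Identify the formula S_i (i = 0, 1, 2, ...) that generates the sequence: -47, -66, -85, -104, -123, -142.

Check differences: -66 - -47 = -19
-85 - -66 = -19
Common difference d = -19.
First term a = -47.
Formula: S_i = -47 - 19*i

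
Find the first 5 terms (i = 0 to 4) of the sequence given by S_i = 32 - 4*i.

This is an arithmetic sequence.
i=0: S_0 = 32 + -4*0 = 32
i=1: S_1 = 32 + -4*1 = 28
i=2: S_2 = 32 + -4*2 = 24
i=3: S_3 = 32 + -4*3 = 20
i=4: S_4 = 32 + -4*4 = 16
The first 5 terms are: [32, 28, 24, 20, 16]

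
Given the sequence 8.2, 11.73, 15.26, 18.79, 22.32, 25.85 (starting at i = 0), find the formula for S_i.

Check differences: 11.73 - 8.2 = 3.53
15.26 - 11.73 = 3.53
Common difference d = 3.53.
First term a = 8.2.
Formula: S_i = 8.20 + 3.53*i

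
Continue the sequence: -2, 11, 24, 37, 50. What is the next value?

Differences: 11 - -2 = 13
This is an arithmetic sequence with common difference d = 13.
Next term = 50 + 13 = 63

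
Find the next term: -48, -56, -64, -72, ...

Differences: -56 - -48 = -8
This is an arithmetic sequence with common difference d = -8.
Next term = -72 + -8 = -80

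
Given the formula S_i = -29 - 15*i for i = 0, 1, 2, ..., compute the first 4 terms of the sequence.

This is an arithmetic sequence.
i=0: S_0 = -29 + -15*0 = -29
i=1: S_1 = -29 + -15*1 = -44
i=2: S_2 = -29 + -15*2 = -59
i=3: S_3 = -29 + -15*3 = -74
The first 4 terms are: [-29, -44, -59, -74]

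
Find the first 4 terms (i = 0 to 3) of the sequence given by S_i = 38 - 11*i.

This is an arithmetic sequence.
i=0: S_0 = 38 + -11*0 = 38
i=1: S_1 = 38 + -11*1 = 27
i=2: S_2 = 38 + -11*2 = 16
i=3: S_3 = 38 + -11*3 = 5
The first 4 terms are: [38, 27, 16, 5]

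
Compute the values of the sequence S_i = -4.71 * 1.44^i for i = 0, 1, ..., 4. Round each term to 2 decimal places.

This is a geometric sequence.
i=0: S_0 = -4.71 * 1.44^0 = -4.71
i=1: S_1 = -4.71 * 1.44^1 ≈ -6.78
i=2: S_2 = -4.71 * 1.44^2 ≈ -9.77
i=3: S_3 = -4.71 * 1.44^3 ≈ -14.06
i=4: S_4 = -4.71 * 1.44^4 ≈ -20.25
The first 5 terms are: [-4.71, -6.78, -9.77, -14.06, -20.25]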